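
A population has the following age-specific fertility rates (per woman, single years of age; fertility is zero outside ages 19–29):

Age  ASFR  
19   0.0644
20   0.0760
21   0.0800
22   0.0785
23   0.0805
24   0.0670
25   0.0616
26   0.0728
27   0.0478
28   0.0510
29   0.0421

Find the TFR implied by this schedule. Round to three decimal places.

Sum of ASFRs = 0.0644 + 0.0760 + 0.0800 + 0.0785 + 0.0805 + 0.0670 + 0.0616 + 0.0728 + 0.0478 + 0.0510 + 0.0421 = 0.7217
TFR = 0.7217

0.722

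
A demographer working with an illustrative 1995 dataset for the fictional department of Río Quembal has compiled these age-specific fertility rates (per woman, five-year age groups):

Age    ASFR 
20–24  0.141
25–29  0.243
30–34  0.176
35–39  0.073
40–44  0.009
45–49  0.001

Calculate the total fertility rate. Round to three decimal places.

3.215

Sum of ASFRs = 0.141 + 0.243 + 0.176 + 0.073 + 0.009 + 0.001 = 0.643
TFR = 5 × 0.643 = 3.215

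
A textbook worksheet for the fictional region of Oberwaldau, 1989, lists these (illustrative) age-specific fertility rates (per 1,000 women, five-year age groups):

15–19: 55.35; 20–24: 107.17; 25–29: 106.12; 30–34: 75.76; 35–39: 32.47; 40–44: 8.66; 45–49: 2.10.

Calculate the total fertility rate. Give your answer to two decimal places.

Sum of ASFRs = 55.35 + 107.17 + 106.12 + 75.76 + 32.47 + 8.66 + 2.10 = 387.63
TFR = 5 × 387.63 / 1000 = 1.93815

1.94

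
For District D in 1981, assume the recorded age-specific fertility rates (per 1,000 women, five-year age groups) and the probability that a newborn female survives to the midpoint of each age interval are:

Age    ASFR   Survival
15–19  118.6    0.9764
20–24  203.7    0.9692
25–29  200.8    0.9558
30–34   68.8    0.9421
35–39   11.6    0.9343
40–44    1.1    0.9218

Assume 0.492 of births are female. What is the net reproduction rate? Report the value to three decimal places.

Proportion female at birth = 0.492.
Per-age-group product (5 × ASFR × survival probability):
  15–19: 5 × 118.6/1000 × 0.9764 = 0.57901
  20–24: 5 × 203.7/1000 × 0.9692 = 0.98713
  25–29: 5 × 200.8/1000 × 0.9558 = 0.95962
  30–34: 5 × 68.8/1000 × 0.9421 = 0.32408
  35–39: 5 × 11.6/1000 × 0.9343 = 0.05419
  40–44: 5 × 1.1/1000 × 0.9218 = 0.00507
Sum = 2.90910
NRR = 0.492 × 2.90910 = 1.43128

1.431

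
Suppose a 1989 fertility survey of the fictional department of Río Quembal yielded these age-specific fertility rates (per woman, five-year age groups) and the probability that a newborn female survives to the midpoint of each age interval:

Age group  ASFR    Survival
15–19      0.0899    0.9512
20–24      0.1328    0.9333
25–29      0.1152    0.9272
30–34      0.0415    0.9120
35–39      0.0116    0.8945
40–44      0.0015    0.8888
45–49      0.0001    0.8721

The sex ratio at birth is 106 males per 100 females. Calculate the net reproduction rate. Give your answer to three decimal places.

0.888

Proportion female at birth = 100 / (100 + 106) = 0.48544.
Each age group contributes 5 × ASFR × survival:
  15–19: 5 × 0.0899 × 0.9512 = 0.42756
  20–24: 5 × 0.1328 × 0.9333 = 0.61971
  25–29: 5 × 0.1152 × 0.9272 = 0.53407
  30–34: 5 × 0.0415 × 0.9120 = 0.18924
  35–39: 5 × 0.0116 × 0.8945 = 0.05188
  40–44: 5 × 0.0015 × 0.8888 = 0.00667
  45–49: 5 × 0.0001 × 0.8721 = 0.00044
Sum = 1.82957
NRR = 0.48544 × 1.82957 = 0.88815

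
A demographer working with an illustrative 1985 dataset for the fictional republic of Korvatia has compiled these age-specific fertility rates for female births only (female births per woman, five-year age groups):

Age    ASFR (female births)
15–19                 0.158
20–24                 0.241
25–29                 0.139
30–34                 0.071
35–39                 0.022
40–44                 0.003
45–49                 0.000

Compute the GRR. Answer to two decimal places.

3.17

Sum of female ASFRs = 0.158 + 0.241 + 0.139 + 0.071 + 0.022 + 0.003 + 0.000 = 0.634
GRR = 5 × 0.634 = 3.17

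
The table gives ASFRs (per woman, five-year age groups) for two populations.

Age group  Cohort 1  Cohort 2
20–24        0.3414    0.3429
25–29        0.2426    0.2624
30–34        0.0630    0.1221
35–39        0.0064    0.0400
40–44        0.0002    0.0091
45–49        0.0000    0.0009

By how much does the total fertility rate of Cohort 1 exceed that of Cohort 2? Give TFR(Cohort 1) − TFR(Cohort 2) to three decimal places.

Cohort 1:
  Sum of ASFRs = 0.3414 + 0.2426 + 0.0630 + 0.0064 + 0.0002 + 0.0000 = 0.6536
  TFR = 5 × 0.6536 = 3.268
Cohort 2:
  Sum of ASFRs = 0.3429 + 0.2624 + 0.1221 + 0.0400 + 0.0091 + 0.0009 = 0.7774
  TFR = 5 × 0.7774 = 3.887
Difference = 3.268 − 3.887 = -0.619

-0.619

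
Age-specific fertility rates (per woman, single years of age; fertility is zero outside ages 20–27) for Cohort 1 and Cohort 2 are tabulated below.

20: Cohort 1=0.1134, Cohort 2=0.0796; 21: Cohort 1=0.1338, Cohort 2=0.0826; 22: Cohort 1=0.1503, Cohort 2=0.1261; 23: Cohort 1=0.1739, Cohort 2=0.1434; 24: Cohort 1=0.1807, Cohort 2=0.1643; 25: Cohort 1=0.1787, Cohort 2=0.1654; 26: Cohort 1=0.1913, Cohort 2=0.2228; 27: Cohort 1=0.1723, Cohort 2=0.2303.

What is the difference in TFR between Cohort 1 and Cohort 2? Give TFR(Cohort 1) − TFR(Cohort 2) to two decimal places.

Cohort 1:
  Sum of ASFRs = 0.1134 + 0.1338 + 0.1503 + 0.1739 + 0.1807 + 0.1787 + 0.1913 + 0.1723 = 1.2944
  TFR = 1.2944
Cohort 2:
  Sum of ASFRs = 0.0796 + 0.0826 + 0.1261 + 0.1434 + 0.1643 + 0.1654 + 0.2228 + 0.2303 = 1.2145
  TFR = 1.2145
Difference = 1.2944 − 1.2145 = 0.0799

0.08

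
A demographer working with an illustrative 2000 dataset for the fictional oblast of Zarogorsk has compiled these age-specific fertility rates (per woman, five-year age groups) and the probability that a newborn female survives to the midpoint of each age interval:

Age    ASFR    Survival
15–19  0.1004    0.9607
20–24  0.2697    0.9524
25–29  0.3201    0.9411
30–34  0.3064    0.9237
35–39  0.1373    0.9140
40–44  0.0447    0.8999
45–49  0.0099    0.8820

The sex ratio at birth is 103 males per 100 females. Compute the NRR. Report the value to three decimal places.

Proportion female at birth = 100 / (100 + 103) = 0.49261.
Weighting each age-specific rate by interval width and survival:
  15–19: 5 × 0.1004 × 0.9607 = 0.48227
  20–24: 5 × 0.2697 × 0.9524 = 1.28431
  25–29: 5 × 0.3201 × 0.9411 = 1.50623
  30–34: 5 × 0.3064 × 0.9237 = 1.41511
  35–39: 5 × 0.1373 × 0.9140 = 0.62746
  40–44: 5 × 0.0447 × 0.8999 = 0.20113
  45–49: 5 × 0.0099 × 0.8820 = 0.04366
Sum = 5.56017
NRR = 0.49261 × 5.56017 = 2.73900

2.739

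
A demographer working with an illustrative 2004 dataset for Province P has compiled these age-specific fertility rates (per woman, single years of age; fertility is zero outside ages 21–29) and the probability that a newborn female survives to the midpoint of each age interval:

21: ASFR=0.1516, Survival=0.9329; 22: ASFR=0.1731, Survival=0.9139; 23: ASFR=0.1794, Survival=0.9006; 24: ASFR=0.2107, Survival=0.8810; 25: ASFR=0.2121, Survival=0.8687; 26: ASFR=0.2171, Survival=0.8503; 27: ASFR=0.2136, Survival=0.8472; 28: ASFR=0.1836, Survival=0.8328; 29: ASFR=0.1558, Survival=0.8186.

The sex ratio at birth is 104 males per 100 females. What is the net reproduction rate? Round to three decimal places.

0.724

Proportion female at birth = 100 / (100 + 104) = 0.49020.
Survival-weighted fertility by age (1·fₓ·Sₓ):
  21: 1 × 0.1516 × 0.9329 = 0.14143
  22: 1 × 0.1731 × 0.9139 = 0.15820
  23: 1 × 0.1794 × 0.9006 = 0.16157
  24: 1 × 0.2107 × 0.8810 = 0.18563
  25: 1 × 0.2121 × 0.8687 = 0.18425
  26: 1 × 0.2171 × 0.8503 = 0.18460
  27: 1 × 0.2136 × 0.8472 = 0.18096
  28: 1 × 0.1836 × 0.8328 = 0.15290
  29: 1 × 0.1558 × 0.8186 = 0.12754
Sum = 1.47708
NRR = 0.49020 × 1.47708 = 0.72406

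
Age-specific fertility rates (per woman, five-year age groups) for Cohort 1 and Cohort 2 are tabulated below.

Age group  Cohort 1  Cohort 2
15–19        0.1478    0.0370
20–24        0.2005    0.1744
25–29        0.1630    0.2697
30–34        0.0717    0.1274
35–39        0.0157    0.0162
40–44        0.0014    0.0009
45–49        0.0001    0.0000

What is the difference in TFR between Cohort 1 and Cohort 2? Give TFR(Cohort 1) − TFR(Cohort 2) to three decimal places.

Cohort 1:
  Sum of ASFRs = 0.1478 + 0.2005 + 0.1630 + 0.0717 + 0.0157 + 0.0014 + 0.0001 = 0.6002
  TFR = 5 × 0.6002 = 3.001
Cohort 2:
  Sum of ASFRs = 0.0370 + 0.1744 + 0.2697 + 0.1274 + 0.0162 + 0.0009 + 0.0000 = 0.6256
  TFR = 5 × 0.6256 = 3.128
Difference = 3.001 − 3.128 = -0.127

-0.127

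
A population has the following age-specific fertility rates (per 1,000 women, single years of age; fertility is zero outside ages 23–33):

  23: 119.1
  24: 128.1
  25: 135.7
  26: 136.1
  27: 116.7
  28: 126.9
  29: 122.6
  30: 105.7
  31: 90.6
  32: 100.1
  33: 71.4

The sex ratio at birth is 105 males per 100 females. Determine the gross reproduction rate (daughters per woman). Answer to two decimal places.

Proportion female at birth = 100 / (100 + 105) = 0.48780.
Sum of ASFRs = 119.1 + 128.1 + 135.7 + 136.1 + 116.7 + 126.9 + 122.6 + 105.7 + 90.6 + 100.1 + 71.4 = 1253.0
TFR = 1253.0 / 1000 = 1.253
GRR = 0.48780 × 1.253 = 0.61121

0.61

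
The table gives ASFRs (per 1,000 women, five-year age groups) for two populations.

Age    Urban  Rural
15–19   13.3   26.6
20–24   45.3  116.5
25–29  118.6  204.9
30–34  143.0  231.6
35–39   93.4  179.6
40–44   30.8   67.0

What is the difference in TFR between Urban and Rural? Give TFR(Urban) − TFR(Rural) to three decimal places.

Urban:
  Sum of ASFRs = 13.3 + 45.3 + 118.6 + 143.0 + 93.4 + 30.8 = 444.4
  TFR = 5 × 444.4 / 1000 = 2.222
Rural:
  Sum of ASFRs = 26.6 + 116.5 + 204.9 + 231.6 + 179.6 + 67.0 = 826.2
  TFR = 5 × 826.2 / 1000 = 4.131
Difference = 2.222 − 4.131 = -1.909

-1.909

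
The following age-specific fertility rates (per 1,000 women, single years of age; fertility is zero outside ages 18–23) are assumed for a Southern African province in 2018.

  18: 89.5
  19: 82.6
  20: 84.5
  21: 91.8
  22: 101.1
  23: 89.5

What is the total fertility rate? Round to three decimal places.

Sum of ASFRs = 89.5 + 82.6 + 84.5 + 91.8 + 101.1 + 89.5 = 539.0
TFR = 539.0 / 1000 = 0.539

0.539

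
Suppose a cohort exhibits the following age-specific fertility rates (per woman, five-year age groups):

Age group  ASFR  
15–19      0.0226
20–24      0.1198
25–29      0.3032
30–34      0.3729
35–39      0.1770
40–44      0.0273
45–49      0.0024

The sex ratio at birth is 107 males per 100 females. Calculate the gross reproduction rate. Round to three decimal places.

Proportion female at birth = 100 / (100 + 107) = 0.48309.
Sum of ASFRs = 0.0226 + 0.1198 + 0.3032 + 0.3729 + 0.1770 + 0.0273 + 0.0024 = 1.0252
TFR = 5 × 1.0252 = 5.126
GRR = 0.48309 × 5.126 = 2.47632

2.476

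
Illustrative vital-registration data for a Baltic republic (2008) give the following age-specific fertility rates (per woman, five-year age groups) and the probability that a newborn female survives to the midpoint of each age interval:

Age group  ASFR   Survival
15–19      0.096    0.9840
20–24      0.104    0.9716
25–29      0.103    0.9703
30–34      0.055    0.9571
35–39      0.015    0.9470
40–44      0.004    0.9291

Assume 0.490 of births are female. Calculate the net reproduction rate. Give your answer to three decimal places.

0.897

Proportion female at birth = 0.490.
Each age group contributes 5 × ASFR × survival:
  15–19: 5 × 0.096 × 0.9840 = 0.47232
  20–24: 5 × 0.104 × 0.9716 = 0.50523
  25–29: 5 × 0.103 × 0.9703 = 0.49970
  30–34: 5 × 0.055 × 0.9571 = 0.26320
  35–39: 5 × 0.015 × 0.9470 = 0.07103
  40–44: 5 × 0.004 × 0.9291 = 0.01858
Sum = 1.83006
NRR = 0.490 × 1.83006 = 0.89673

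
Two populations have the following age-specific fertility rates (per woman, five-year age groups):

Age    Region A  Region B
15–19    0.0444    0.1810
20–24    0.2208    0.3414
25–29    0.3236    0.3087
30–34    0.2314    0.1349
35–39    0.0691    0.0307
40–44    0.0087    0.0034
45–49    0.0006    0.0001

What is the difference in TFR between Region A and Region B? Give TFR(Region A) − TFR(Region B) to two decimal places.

-0.51

Region A:
  Sum of ASFRs = 0.0444 + 0.2208 + 0.3236 + 0.2314 + 0.0691 + 0.0087 + 0.0006 = 0.8986
  TFR = 5 × 0.8986 = 4.493
Region B:
  Sum of ASFRs = 0.1810 + 0.3414 + 0.3087 + 0.1349 + 0.0307 + 0.0034 + 0.0001 = 1.0002
  TFR = 5 × 1.0002 = 5.001
Difference = 4.493 − 5.001 = -0.508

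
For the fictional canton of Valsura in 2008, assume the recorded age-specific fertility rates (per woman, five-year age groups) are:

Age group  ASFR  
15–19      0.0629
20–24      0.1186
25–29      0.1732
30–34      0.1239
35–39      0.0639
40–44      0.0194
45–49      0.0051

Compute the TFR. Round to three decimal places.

2.835

Sum of ASFRs = 0.0629 + 0.1186 + 0.1732 + 0.1239 + 0.0639 + 0.0194 + 0.0051 = 0.5670
TFR = 5 × 0.5670 = 2.835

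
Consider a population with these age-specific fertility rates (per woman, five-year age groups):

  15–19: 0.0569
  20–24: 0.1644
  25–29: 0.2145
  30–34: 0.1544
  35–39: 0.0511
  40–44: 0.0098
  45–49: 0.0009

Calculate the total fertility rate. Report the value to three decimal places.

3.260

Sum of ASFRs = 0.0569 + 0.1644 + 0.2145 + 0.1544 + 0.0511 + 0.0098 + 0.0009 = 0.6520
TFR = 5 × 0.6520 = 3.26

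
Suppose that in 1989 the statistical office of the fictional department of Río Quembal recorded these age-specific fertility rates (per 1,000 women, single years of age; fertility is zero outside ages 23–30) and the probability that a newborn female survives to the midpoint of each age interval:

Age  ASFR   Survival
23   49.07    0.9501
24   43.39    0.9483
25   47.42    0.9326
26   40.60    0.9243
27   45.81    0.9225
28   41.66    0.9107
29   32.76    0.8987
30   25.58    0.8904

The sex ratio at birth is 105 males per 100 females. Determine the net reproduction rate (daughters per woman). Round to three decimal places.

Proportion female at birth = 100 / (100 + 105) = 0.48780.
Each age group contributes 1 × ASFR × survival:
  23: 1 × 49.07/1000 × 0.9501 = 0.04662
  24: 1 × 43.39/1000 × 0.9483 = 0.04115
  25: 1 × 47.42/1000 × 0.9326 = 0.04422
  26: 1 × 40.60/1000 × 0.9243 = 0.03753
  27: 1 × 45.81/1000 × 0.9225 = 0.04226
  28: 1 × 41.66/1000 × 0.9107 = 0.03794
  29: 1 × 32.76/1000 × 0.8987 = 0.02944
  30: 1 × 25.58/1000 × 0.8904 = 0.02278
Sum = 0.30194
NRR = 0.48780 × 0.30194 = 0.14729

0.147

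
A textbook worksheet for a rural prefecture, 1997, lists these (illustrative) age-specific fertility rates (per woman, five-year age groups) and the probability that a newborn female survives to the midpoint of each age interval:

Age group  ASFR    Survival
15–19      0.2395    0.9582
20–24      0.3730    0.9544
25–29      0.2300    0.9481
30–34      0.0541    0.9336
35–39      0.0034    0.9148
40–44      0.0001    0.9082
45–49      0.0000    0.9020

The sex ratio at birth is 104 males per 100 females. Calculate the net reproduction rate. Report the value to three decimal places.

Proportion female at birth = 100 / (100 + 104) = 0.49020.
Per-age-group product (5 × ASFR × survival probability):
  15–19: 5 × 0.2395 × 0.9582 = 1.14744
  20–24: 5 × 0.3730 × 0.9544 = 1.77996
  25–29: 5 × 0.2300 × 0.9481 = 1.09032
  30–34: 5 × 0.0541 × 0.9336 = 0.25254
  35–39: 5 × 0.0034 × 0.9148 = 0.01555
  40–44: 5 × 0.0001 × 0.9082 = 0.00045
  45–49: 5 × 0.0000 × 0.9020 = 0.00000
Sum = 4.28626
NRR = 0.49020 × 4.28626 = 2.10112

2.101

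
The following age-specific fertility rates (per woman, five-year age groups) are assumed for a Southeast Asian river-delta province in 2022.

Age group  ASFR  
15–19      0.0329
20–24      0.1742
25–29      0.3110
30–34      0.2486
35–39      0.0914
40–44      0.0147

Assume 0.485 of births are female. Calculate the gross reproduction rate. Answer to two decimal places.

Proportion female at birth = 0.485.
Sum of ASFRs = 0.0329 + 0.1742 + 0.3110 + 0.2486 + 0.0914 + 0.0147 = 0.8728
TFR = 5 × 0.8728 = 4.364
GRR = 0.485 × 4.364 = 2.11654

2.12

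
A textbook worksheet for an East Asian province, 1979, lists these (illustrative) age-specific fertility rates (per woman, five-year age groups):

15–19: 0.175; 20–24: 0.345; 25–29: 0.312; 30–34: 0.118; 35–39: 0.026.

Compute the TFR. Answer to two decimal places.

4.88

Sum of ASFRs = 0.175 + 0.345 + 0.312 + 0.118 + 0.026 = 0.976
TFR = 5 × 0.976 = 4.88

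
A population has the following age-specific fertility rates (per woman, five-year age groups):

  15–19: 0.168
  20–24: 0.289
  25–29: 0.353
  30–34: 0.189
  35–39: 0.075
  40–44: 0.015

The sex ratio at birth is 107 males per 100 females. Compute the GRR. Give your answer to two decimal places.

Proportion female at birth = 100 / (100 + 107) = 0.48309.
Sum of ASFRs = 0.168 + 0.289 + 0.353 + 0.189 + 0.075 + 0.015 = 1.089
TFR = 5 × 1.089 = 5.445
GRR = 0.48309 × 5.445 = 2.63043

2.63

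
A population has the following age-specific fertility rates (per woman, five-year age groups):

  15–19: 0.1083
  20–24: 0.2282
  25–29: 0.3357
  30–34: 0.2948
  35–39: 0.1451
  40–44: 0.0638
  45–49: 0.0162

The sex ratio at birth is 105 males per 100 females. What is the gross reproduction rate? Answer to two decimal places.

2.91

Proportion female at birth = 100 / (100 + 105) = 0.48780.
Sum of ASFRs = 0.1083 + 0.2282 + 0.3357 + 0.2948 + 0.1451 + 0.0638 + 0.0162 = 1.1921
TFR = 5 × 1.1921 = 5.9605
GRR = 0.48780 × 5.9605 = 2.90753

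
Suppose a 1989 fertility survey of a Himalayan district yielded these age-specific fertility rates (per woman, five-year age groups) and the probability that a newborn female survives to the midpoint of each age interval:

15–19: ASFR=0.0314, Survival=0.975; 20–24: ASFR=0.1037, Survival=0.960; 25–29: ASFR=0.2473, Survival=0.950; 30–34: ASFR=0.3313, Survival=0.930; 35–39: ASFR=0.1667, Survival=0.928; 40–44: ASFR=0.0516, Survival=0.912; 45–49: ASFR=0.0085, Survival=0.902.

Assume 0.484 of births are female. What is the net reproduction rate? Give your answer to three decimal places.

2.136

Proportion female at birth = 0.484.
Weighting each age-specific rate by interval width and survival:
  15–19: 5 × 0.0314 × 0.975 = 0.15308
  20–24: 5 × 0.1037 × 0.960 = 0.49776
  25–29: 5 × 0.2473 × 0.950 = 1.17468
  30–34: 5 × 0.3313 × 0.930 = 1.54055
  35–39: 5 × 0.1667 × 0.928 = 0.77349
  40–44: 5 × 0.0516 × 0.912 = 0.23530
  45–49: 5 × 0.0085 × 0.902 = 0.03834
Sum = 4.41320
NRR = 0.484 × 4.41320 = 2.13599
NRR > 1, so each generation more than replaces itself.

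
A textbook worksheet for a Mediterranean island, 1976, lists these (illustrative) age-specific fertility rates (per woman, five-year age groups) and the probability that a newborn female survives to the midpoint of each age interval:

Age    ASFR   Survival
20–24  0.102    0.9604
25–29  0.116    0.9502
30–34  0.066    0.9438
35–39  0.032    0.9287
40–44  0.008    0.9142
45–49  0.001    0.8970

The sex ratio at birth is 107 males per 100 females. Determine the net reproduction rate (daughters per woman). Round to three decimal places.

Proportion female at birth = 100 / (100 + 107) = 0.48309.
Per-age-group product (5 × ASFR × survival probability):
  20–24: 5 × 0.102 × 0.9604 = 0.48980
  25–29: 5 × 0.116 × 0.9502 = 0.55112
  30–34: 5 × 0.066 × 0.9438 = 0.31145
  35–39: 5 × 0.032 × 0.9287 = 0.14859
  40–44: 5 × 0.008 × 0.9142 = 0.03657
  45–49: 5 × 0.001 × 0.8970 = 0.00449
Sum = 1.54202
NRR = 0.48309 × 1.54202 = 0.74493

0.745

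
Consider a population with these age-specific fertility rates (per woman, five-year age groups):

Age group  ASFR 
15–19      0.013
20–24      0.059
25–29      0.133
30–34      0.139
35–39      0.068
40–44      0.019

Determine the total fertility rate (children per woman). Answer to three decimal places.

2.155

Sum of ASFRs = 0.013 + 0.059 + 0.133 + 0.139 + 0.068 + 0.019 = 0.431
TFR = 5 × 0.431 = 2.155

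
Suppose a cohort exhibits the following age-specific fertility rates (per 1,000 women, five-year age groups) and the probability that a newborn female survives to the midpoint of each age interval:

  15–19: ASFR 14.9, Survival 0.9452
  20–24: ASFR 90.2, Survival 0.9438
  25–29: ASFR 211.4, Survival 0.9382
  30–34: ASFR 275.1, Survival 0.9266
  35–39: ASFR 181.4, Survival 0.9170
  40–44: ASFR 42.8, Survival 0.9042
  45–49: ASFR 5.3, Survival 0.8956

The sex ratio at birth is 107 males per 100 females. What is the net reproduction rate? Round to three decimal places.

Proportion female at birth = 100 / (100 + 107) = 0.48309.
Weighting each age-specific rate by interval width and survival:
  15–19: 5 × 14.9/1000 × 0.9452 = 0.07042
  20–24: 5 × 90.2/1000 × 0.9438 = 0.42565
  25–29: 5 × 211.4/1000 × 0.9382 = 0.99168
  30–34: 5 × 275.1/1000 × 0.9266 = 1.27454
  35–39: 5 × 181.4/1000 × 0.9170 = 0.83172
  40–44: 5 × 42.8/1000 × 0.9042 = 0.19350
  45–49: 5 × 5.3/1000 × 0.8956 = 0.02373
Sum = 3.81124
NRR = 0.48309 × 3.81124 = 1.84117
An NRR exceeding 1 indicates intrinsic growth under these rates.

1.841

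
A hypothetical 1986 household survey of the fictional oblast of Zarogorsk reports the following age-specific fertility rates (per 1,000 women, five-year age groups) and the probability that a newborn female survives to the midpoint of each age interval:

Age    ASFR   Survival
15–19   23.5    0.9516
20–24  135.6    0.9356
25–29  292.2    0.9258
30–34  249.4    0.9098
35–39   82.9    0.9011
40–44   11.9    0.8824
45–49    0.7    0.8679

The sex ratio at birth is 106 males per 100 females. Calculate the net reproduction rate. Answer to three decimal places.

1.778

Proportion female at birth = 100 / (100 + 106) = 0.48544.
Weighting each age-specific rate by interval width and survival:
  15–19: 5 × 23.5/1000 × 0.9516 = 0.11181
  20–24: 5 × 135.6/1000 × 0.9356 = 0.63434
  25–29: 5 × 292.2/1000 × 0.9258 = 1.35259
  30–34: 5 × 249.4/1000 × 0.9098 = 1.13452
  35–39: 5 × 82.9/1000 × 0.9011 = 0.37351
  40–44: 5 × 11.9/1000 × 0.8824 = 0.05250
  45–49: 5 × 0.7/1000 × 0.8679 = 0.00304
Sum = 3.66231
NRR = 0.48544 × 3.66231 = 1.77783
With NRR above 1 the population is above replacement fertility.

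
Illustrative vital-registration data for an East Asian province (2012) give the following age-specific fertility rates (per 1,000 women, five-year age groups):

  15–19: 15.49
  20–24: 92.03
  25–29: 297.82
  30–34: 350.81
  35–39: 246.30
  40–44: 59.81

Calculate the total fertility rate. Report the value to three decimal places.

Sum of ASFRs = 15.49 + 92.03 + 297.82 + 350.81 + 246.30 + 59.81 = 1062.26
TFR = 5 × 1062.26 / 1000 = 5.3113

5.311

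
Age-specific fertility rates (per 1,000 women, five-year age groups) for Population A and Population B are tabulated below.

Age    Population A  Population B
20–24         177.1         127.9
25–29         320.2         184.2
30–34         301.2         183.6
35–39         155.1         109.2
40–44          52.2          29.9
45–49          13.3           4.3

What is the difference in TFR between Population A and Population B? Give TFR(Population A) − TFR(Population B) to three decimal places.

Population A:
  Sum of ASFRs = 177.1 + 320.2 + 301.2 + 155.1 + 52.2 + 13.3 = 1019.1
  TFR = 5 × 1019.1 / 1000 = 5.0955
Population B:
  Sum of ASFRs = 127.9 + 184.2 + 183.6 + 109.2 + 29.9 + 4.3 = 639.1
  TFR = 5 × 639.1 / 1000 = 3.1955
Difference = 5.0955 − 3.1955 = 1.9

1.900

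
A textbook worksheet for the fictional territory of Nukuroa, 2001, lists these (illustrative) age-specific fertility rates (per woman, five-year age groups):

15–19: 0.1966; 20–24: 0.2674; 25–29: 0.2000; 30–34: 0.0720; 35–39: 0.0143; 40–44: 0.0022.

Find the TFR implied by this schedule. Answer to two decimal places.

3.76

Sum of ASFRs = 0.1966 + 0.2674 + 0.2000 + 0.0720 + 0.0143 + 0.0022 = 0.7525
TFR = 5 × 0.7525 = 3.7625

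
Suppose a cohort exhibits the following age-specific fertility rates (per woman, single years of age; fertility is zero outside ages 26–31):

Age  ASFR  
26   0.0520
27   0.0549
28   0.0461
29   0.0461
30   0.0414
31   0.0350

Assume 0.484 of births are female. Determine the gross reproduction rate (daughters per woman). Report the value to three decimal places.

0.133

Proportion female at birth = 0.484.
Sum of ASFRs = 0.0520 + 0.0549 + 0.0461 + 0.0461 + 0.0414 + 0.0350 = 0.2755
TFR = 0.2755
GRR = 0.484 × 0.2755 = 0.13334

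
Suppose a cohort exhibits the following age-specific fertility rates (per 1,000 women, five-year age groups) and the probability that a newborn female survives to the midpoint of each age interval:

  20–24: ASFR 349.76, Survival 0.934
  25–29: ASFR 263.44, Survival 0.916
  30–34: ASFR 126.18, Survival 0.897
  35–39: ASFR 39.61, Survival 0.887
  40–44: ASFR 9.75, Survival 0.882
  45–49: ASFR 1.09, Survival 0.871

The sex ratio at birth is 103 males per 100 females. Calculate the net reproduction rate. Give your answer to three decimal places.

1.788

Proportion female at birth = 100 / (100 + 103) = 0.49261.
Per-age-group product (5 × ASFR × survival probability):
  20–24: 5 × 349.76/1000 × 0.934 = 1.63338
  25–29: 5 × 263.44/1000 × 0.916 = 1.20656
  30–34: 5 × 126.18/1000 × 0.897 = 0.56592
  35–39: 5 × 39.61/1000 × 0.887 = 0.17567
  40–44: 5 × 9.75/1000 × 0.882 = 0.04300
  45–49: 5 × 1.09/1000 × 0.871 = 0.00475
Sum = 3.62928
NRR = 0.49261 × 3.62928 = 1.78782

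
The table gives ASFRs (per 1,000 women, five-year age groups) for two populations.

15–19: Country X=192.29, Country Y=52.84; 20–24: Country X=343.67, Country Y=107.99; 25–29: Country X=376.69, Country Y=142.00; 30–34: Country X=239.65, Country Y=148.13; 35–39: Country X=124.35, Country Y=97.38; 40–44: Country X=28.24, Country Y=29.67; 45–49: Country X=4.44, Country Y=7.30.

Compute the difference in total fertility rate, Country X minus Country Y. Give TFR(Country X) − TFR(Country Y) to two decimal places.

3.62

Country X:
  Sum of ASFRs = 192.29 + 343.67 + 376.69 + 239.65 + 124.35 + 28.24 + 4.44 = 1309.33
  TFR = 5 × 1309.33 / 1000 = 6.54665
Country Y:
  Sum of ASFRs = 52.84 + 107.99 + 142.00 + 148.13 + 97.38 + 29.67 + 7.30 = 585.31
  TFR = 5 × 585.31 / 1000 = 2.92655
Difference = 6.54665 − 2.92655 = 3.6201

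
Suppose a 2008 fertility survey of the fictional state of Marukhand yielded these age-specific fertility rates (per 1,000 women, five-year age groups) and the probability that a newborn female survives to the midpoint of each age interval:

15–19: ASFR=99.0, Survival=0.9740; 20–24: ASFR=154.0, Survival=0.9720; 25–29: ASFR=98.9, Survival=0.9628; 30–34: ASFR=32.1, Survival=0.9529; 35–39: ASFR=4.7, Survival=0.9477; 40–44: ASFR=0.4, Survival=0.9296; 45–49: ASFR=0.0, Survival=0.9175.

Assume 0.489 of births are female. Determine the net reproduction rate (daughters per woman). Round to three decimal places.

Proportion female at birth = 0.489.
Weighting each age-specific rate by interval width and survival:
  15–19: 5 × 99.0/1000 × 0.9740 = 0.48213
  20–24: 5 × 154.0/1000 × 0.9720 = 0.74844
  25–29: 5 × 98.9/1000 × 0.9628 = 0.47610
  30–34: 5 × 32.1/1000 × 0.9529 = 0.15294
  35–39: 5 × 4.7/1000 × 0.9477 = 0.02227
  40–44: 5 × 0.4/1000 × 0.9296 = 0.00186
  45–49: 5 × 0.0/1000 × 0.9175 = 0.00000
Sum = 1.88374
NRR = 0.489 × 1.88374 = 0.92115
With NRR below 1 the population is below replacement fertility.

0.921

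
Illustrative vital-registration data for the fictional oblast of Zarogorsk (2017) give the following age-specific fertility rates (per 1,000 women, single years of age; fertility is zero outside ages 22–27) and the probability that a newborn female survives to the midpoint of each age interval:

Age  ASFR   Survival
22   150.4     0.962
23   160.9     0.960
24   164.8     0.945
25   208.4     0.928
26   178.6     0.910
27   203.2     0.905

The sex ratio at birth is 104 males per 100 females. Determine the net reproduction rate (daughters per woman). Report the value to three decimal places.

0.488

Proportion female at birth = 100 / (100 + 104) = 0.49020.
Each age group contributes 1 × ASFR × survival:
  22: 1 × 150.4/1000 × 0.962 = 0.14468
  23: 1 × 160.9/1000 × 0.960 = 0.15446
  24: 1 × 164.8/1000 × 0.945 = 0.15574
  25: 1 × 208.4/1000 × 0.928 = 0.19340
  26: 1 × 178.6/1000 × 0.910 = 0.16253
  27: 1 × 203.2/1000 × 0.905 = 0.18390
Sum = 0.99471
NRR = 0.49020 × 0.99471 = 0.48761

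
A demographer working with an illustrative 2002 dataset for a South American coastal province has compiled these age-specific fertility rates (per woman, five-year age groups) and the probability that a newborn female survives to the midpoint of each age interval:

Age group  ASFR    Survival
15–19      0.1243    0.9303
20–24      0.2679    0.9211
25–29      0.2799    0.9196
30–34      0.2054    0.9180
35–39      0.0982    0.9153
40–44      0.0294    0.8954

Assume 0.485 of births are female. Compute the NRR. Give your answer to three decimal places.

Proportion female at birth = 0.485.
Weighting each age-specific rate by interval width and survival:
  15–19: 5 × 0.1243 × 0.9303 = 0.57818
  20–24: 5 × 0.2679 × 0.9211 = 1.23381
  25–29: 5 × 0.2799 × 0.9196 = 1.28698
  30–34: 5 × 0.2054 × 0.9180 = 0.94279
  35–39: 5 × 0.0982 × 0.9153 = 0.44941
  40–44: 5 × 0.0294 × 0.8954 = 0.13162
Sum = 4.62279
NRR = 0.485 × 4.62279 = 2.24205

2.242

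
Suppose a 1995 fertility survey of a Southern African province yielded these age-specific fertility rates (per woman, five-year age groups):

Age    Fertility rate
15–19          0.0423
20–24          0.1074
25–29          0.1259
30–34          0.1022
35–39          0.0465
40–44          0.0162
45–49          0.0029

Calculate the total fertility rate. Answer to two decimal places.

Sum of ASFRs = 0.0423 + 0.1074 + 0.1259 + 0.1022 + 0.0465 + 0.0162 + 0.0029 = 0.4434
TFR = 5 × 0.4434 = 2.217

2.22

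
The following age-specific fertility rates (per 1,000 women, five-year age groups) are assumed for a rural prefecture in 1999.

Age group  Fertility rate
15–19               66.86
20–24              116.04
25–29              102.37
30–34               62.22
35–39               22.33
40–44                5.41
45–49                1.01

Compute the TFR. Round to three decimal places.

Sum of ASFRs = 66.86 + 116.04 + 102.37 + 62.22 + 22.33 + 5.41 + 1.01 = 376.24
TFR = 5 × 376.24 / 1000 = 1.8812

1.881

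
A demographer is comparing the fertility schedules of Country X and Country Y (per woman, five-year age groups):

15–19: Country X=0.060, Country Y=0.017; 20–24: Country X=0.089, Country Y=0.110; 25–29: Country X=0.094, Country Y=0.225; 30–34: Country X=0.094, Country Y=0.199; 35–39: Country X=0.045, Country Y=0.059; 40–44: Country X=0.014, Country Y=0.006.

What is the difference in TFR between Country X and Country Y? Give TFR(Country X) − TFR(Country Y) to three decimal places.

-1.100

Country X:
  Sum of ASFRs = 0.060 + 0.089 + 0.094 + 0.094 + 0.045 + 0.014 = 0.396
  TFR = 5 × 0.396 = 1.98
Country Y:
  Sum of ASFRs = 0.017 + 0.110 + 0.225 + 0.199 + 0.059 + 0.006 = 0.616
  TFR = 5 × 0.616 = 3.08
Difference = 1.98 − 3.08 = -1.1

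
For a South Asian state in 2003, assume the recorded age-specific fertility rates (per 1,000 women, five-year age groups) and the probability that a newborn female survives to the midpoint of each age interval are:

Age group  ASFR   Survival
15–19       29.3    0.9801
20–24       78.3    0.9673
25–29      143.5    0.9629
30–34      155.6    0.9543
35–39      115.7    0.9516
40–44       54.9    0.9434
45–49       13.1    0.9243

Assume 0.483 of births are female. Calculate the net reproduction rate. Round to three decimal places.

Proportion female at birth = 0.483.
Weighting each age-specific rate by interval width and survival:
  15–19: 5 × 29.3/1000 × 0.9801 = 0.14358
  20–24: 5 × 78.3/1000 × 0.9673 = 0.37870
  25–29: 5 × 143.5/1000 × 0.9629 = 0.69088
  30–34: 5 × 155.6/1000 × 0.9543 = 0.74245
  35–39: 5 × 115.7/1000 × 0.9516 = 0.55050
  40–44: 5 × 54.9/1000 × 0.9434 = 0.25896
  45–49: 5 × 13.1/1000 × 0.9243 = 0.06054
Sum = 2.82561
NRR = 0.483 × 2.82561 = 1.36477
An NRR exceeding 1 indicates intrinsic growth under these rates.

1.365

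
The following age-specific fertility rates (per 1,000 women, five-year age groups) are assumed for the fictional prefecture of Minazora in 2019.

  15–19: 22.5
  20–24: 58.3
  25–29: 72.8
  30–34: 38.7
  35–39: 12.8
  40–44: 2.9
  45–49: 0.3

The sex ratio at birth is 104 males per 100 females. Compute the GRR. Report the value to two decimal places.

Proportion female at birth = 100 / (100 + 104) = 0.49020.
Sum of ASFRs = 22.5 + 58.3 + 72.8 + 38.7 + 12.8 + 2.9 + 0.3 = 208.3
TFR = 5 × 208.3 / 1000 = 1.0415
GRR = 0.49020 × 1.0415 = 0.51054

0.51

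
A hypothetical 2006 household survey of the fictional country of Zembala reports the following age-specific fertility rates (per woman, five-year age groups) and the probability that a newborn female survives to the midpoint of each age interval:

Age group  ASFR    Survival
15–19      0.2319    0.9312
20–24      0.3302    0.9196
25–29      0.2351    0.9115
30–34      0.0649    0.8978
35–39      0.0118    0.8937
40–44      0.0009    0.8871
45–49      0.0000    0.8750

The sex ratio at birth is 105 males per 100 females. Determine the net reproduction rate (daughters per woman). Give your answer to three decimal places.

Proportion female at birth = 100 / (100 + 105) = 0.48780.
Weighting each age-specific rate by interval width and survival:
  15–19: 5 × 0.2319 × 0.9312 = 1.07973
  20–24: 5 × 0.3302 × 0.9196 = 1.51826
  25–29: 5 × 0.2351 × 0.9115 = 1.07147
  30–34: 5 × 0.0649 × 0.8978 = 0.29134
  35–39: 5 × 0.0118 × 0.8937 = 0.05273
  40–44: 5 × 0.0009 × 0.8871 = 0.00399
  45–49: 5 × 0.0000 × 0.8750 = 0.00000
Sum = 4.01752
NRR = 0.48780 × 4.01752 = 1.95975

1.960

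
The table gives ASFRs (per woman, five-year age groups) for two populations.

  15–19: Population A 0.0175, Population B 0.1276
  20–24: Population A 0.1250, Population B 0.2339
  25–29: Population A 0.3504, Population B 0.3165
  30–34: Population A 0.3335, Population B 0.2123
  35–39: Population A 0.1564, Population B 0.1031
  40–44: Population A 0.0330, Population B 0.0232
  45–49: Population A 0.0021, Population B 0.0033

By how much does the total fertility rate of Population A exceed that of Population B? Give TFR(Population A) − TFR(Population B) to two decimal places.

-0.01

Population A:
  Sum of ASFRs = 0.0175 + 0.1250 + 0.3504 + 0.3335 + 0.1564 + 0.0330 + 0.0021 = 1.0179
  TFR = 5 × 1.0179 = 5.0895
Population B:
  Sum of ASFRs = 0.1276 + 0.2339 + 0.3165 + 0.2123 + 0.1031 + 0.0232 + 0.0033 = 1.0199
  TFR = 5 × 1.0199 = 5.0995
Difference = 5.0895 − 5.0995 = -0.01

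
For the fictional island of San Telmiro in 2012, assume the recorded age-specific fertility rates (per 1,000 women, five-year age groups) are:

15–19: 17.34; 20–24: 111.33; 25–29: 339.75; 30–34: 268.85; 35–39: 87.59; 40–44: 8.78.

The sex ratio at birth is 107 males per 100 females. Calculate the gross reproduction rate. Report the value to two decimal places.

2.01

Proportion female at birth = 100 / (100 + 107) = 0.48309.
Sum of ASFRs = 17.34 + 111.33 + 339.75 + 268.85 + 87.59 + 8.78 = 833.64
TFR = 5 × 833.64 / 1000 = 4.1682
GRR = 0.48309 × 4.1682 = 2.01362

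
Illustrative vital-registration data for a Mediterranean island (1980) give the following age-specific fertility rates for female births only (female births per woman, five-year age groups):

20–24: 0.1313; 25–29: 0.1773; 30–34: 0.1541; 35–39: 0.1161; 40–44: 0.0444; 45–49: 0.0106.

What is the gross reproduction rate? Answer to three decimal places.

3.169

Sum of female ASFRs = 0.1313 + 0.1773 + 0.1541 + 0.1161 + 0.0444 + 0.0106 = 0.6338
GRR = 5 × 0.6338 = 3.169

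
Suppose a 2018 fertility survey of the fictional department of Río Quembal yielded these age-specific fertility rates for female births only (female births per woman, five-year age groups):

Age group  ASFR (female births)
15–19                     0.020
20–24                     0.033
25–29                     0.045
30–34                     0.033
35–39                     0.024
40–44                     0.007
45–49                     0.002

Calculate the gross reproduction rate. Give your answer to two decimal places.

0.82

Sum of female ASFRs = 0.020 + 0.033 + 0.045 + 0.033 + 0.024 + 0.007 + 0.002 = 0.164
GRR = 5 × 0.164 = 0.82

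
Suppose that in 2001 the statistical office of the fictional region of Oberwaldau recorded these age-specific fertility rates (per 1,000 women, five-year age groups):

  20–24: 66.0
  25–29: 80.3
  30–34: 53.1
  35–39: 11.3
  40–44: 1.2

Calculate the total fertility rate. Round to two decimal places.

Sum of ASFRs = 66.0 + 80.3 + 53.1 + 11.3 + 1.2 = 211.9
TFR = 5 × 211.9 / 1000 = 1.0595

1.06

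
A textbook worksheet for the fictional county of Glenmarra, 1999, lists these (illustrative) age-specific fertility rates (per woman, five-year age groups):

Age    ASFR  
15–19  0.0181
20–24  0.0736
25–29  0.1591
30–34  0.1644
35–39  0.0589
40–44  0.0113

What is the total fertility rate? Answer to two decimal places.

2.43

Sum of ASFRs = 0.0181 + 0.0736 + 0.1591 + 0.1644 + 0.0589 + 0.0113 = 0.4854
TFR = 5 × 0.4854 = 2.427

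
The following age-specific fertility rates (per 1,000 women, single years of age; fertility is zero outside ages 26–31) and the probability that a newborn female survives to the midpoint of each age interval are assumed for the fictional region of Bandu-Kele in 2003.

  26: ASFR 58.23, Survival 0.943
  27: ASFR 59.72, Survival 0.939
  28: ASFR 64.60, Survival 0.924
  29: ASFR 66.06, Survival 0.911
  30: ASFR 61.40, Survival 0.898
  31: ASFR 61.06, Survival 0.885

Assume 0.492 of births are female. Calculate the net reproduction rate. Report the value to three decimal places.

Proportion female at birth = 0.492.
Survival-weighted fertility by age (1·fₓ·Sₓ):
  26: 1 × 58.23/1000 × 0.943 = 0.05491
  27: 1 × 59.72/1000 × 0.939 = 0.05608
  28: 1 × 64.60/1000 × 0.924 = 0.05969
  29: 1 × 66.06/1000 × 0.911 = 0.06018
  30: 1 × 61.40/1000 × 0.898 = 0.05514
  31: 1 × 61.06/1000 × 0.885 = 0.05404
Sum = 0.34004
NRR = 0.492 × 0.34004 = 0.16730

0.167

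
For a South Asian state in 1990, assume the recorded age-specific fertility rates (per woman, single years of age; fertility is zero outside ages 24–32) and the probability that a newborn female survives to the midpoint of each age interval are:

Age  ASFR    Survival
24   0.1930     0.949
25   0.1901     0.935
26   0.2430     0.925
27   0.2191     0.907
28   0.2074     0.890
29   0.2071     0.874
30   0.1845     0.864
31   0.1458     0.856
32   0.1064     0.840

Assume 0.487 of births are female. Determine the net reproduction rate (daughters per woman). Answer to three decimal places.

0.742

Proportion female at birth = 0.487.
Per-age-group product (1 × ASFR × survival probability):
  24: 1 × 0.1930 × 0.949 = 0.18316
  25: 1 × 0.1901 × 0.935 = 0.17774
  26: 1 × 0.2430 × 0.925 = 0.22478
  27: 1 × 0.2191 × 0.907 = 0.19872
  28: 1 × 0.2074 × 0.890 = 0.18459
  29: 1 × 0.2071 × 0.874 = 0.18101
  30: 1 × 0.1845 × 0.864 = 0.15941
  31: 1 × 0.1458 × 0.856 = 0.12480
  32: 1 × 0.1064 × 0.840 = 0.08938
Sum = 1.52359
NRR = 0.487 × 1.52359 = 0.74199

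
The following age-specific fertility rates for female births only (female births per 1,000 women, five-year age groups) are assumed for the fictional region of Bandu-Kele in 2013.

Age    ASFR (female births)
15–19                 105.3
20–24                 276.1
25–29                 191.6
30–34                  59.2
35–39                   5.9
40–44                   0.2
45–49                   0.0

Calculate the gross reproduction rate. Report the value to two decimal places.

3.19

Sum of female ASFRs = 105.3 + 276.1 + 191.6 + 59.2 + 5.9 + 0.2 + 0.0 = 638.3
GRR = 5 × 638.3 / 1000 = 3.1915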